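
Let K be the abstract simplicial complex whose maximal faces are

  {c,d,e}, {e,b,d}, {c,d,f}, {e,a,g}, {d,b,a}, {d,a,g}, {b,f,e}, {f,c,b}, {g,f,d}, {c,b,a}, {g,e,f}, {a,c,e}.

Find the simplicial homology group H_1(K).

H_1 = Z/2Z.

Take the total order a < b < c < d < e < f < g on the vertex set. Then K (dimension 2) consists of the simplices:

  0-simplices (7): a, b, c, d, e, f, g
  1-simplices (18): ab, ac, ad, ae, ag, bc, bd, be, bf, cd, ce, cf, de, df, dg, ef, eg, fg
  2-simplices (12): abc, abd, ace, adg, aeg, bcf, bde, bef, cde, cdf, dfg, efg

giving chain groups C_0 ≅ Z^7, C_1 ≅ Z^18, C_2 ≅ Z^12.

The boundary map ∂_1: C_1 → C_0 sends each edge [p,q] (with p < q) to q − p. For instance
  ∂be = e − b.
As a 7×18 matrix over Z this has rank 6, with invariant factors (1,1,1,1,1,1).

∂_2: C_2 → C_1 maps a triangle to the signed sum of its edges. For instance
  ∂adg = dg − ag + ad,
  ∂efg = fg − eg + ef.
This gives a 18×12 integer matrix of rank 12; reducing to Smith normal form yields diagonal entries (1,1,1,1,1,1,1,1,1,1,1,2).

Now H_k = ker ∂_k / im ∂_{k+1}, so:

  H_1: rank ker ∂_1 − rank ∂_2 = (18 − 6) − 12 = 0, and ∂_2 has invariant factor 2 > 1, so H_1 ≅ Z/2Z.

(K is a triangulation of the real projective plane RP^2.)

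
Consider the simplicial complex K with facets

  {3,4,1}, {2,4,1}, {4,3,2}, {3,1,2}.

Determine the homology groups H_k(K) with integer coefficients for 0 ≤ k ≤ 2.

We work with the vertex ordering 1 < 2 < 3 < 4. The simplices of K, each written with vertices in increasing order, are:

  0-simplices (4): [1], [2], [3], [4]
  1-simplices (6): [1,2], [1,3], [1,4], [2,3], [2,4], [3,4]
  2-simplices (4): [1,2,3], [1,2,4], [1,3,4], [2,3,4]

so the chain groups are C_0 ≅ Z^4, C_1 ≅ Z^6, C_2 ≅ Z^4.

∂_1: C_1 → C_0 is given by ∂[p,q] = [q] − [p]. For instance
  ∂[3,4] = [4] − [3].
This gives a 4×6 integer matrix of rank 3; reducing to Smith normal form yields diagonal entries (1,1,1).

Boundary ∂_2: C_2 → C_1 maps a triangle to the signed sum of its edges. For instance
  ∂[1,2,4] = [2,4] − [1,4] + [1,2],
  ∂[1,3,4] = [3,4] − [1,4] + [1,3].
The resulting 6×4 matrix has rank 3, and its Smith normal form has invariant factors (1,1,1).

Computing H_k = (kernel of ∂_k) / (image of ∂_{k+1}):

  H_0: rank C_0 − rank ∂_1 = 4 − 3 = 1, and the invariant factors of ∂_1 are all 1, so H_0 = Z.
  H_1: rank ker ∂_1 − rank ∂_2 = (6 − 3) − 3 = 0, and the invariant factors of ∂_2 are all 1, so H_1 = 0.
  H_2: rank ker ∂_2 − rank ∂_3 = (4 − 3) − 0 = 1, and there is no ∂_3, so H_2 = Z.

(K is a triangulation of the 2-sphere S^2.)

H_0 = Z,  H_1 = 0,  H_2 = Z.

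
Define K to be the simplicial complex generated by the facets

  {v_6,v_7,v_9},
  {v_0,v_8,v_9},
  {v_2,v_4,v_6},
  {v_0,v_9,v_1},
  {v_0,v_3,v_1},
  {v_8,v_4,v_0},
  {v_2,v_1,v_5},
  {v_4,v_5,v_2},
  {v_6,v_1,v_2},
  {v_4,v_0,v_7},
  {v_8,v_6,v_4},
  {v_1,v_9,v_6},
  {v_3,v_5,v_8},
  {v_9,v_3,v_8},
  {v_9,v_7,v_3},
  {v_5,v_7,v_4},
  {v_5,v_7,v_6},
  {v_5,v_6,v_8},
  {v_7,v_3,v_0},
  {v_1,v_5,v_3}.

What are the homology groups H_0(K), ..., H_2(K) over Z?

K has 10 vertices, 30 edges, 20 triangles.
rank ∂_0 = 0, rank ∂_1 = 9 ⇒ b_0 = 10 − 0 − 9 = 1; all invariant factors of ∂_1 are 1 so no torsion. So H_0 ≅ Z.
rank ∂_1 = 9, rank ∂_2 = 20 ⇒ b_1 = 30 − 9 − 20 = 1; ∂_2 has invariant factor(s) [2] giving torsion. So H_1 ≅ Z ⊕ Z/2.
rank ∂_2 = 20, rank ∂_3 = 0 ⇒ b_2 = 20 − 20 − 0 = 0. So H_2 ≅ 0.

H_0 = Z,  H_1 = Z ⊕ Z/2,  H_2 = 0.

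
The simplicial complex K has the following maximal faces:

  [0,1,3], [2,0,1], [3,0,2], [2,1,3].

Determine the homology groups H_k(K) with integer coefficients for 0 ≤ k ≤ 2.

H_0 = Z,  H_1 = 0,  H_2 = Z.

We work with the vertex ordering 0 < 1 < 2 < 3. The simplices of K, each written with vertices in increasing order, are:

  0-simplices (4): [0], [1], [2], [3]
  1-simplices (6): [0,1], [0,2], [0,3], [1,2], [1,3], [2,3]
  2-simplices (4): [0,1,2], [0,1,3], [0,2,3], [1,2,3]

giving chain groups C_0 ≅ Z^4, C_1 ≅ Z^6, C_2 ≅ Z^4.

The boundary map ∂_1: C_1 → C_0 maps an edge to its endpoints' difference, ∂[p,q] = q − p.
As a 4×6 matrix over Z this has rank 3, with invariant factors (1,1,1).

∂_2: C_2 → C_1 acts by ∂[p,q,r] = [q,r] − [p,r] + [p,q]. For instance
  ∂[0,1,3] = [1,3] − [0,3] + [0,1],
  ∂[0,1,2] = [1,2] − [0,2] + [0,1].
The 6×4 boundary matrix has rank 3 and Smith normal form diag(1,1,1).

Reading off H_k = ker ∂_k / im ∂_{k+1}:

  H_0: rank C_0 − rank ∂_1 = 4 − 3 = 1, and the invariant factors of ∂_1 are all 1, so H_0 ≅ Z.
  H_1: rank ker ∂_1 − rank ∂_2 = (6 − 3) − 3 = 0, and the invariant factors of ∂_2 are all 1, so H_1 ≅ 0.
  H_2: rank ker ∂_2 − rank ∂_3 = (4 − 3) − 0 = 1, and there is no ∂_3, so H_2 ≅ Z.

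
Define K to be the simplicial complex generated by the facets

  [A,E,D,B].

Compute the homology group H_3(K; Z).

H_3 = 0.

K has 4 vertices, 6 edges, 4 triangles, 1 3-simplex.
rank ∂_3 = 1, rank ∂_4 = 0 ⇒ b_3 = 1 − 1 − 0 = 0. So H_3 = 0.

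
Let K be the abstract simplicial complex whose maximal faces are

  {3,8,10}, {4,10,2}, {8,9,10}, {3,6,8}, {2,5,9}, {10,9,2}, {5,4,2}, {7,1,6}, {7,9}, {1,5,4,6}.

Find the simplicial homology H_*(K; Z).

Order the vertices as 1 < 2 < 3 < 4 < 5 < 6 < 7 < 8 < 9 < 10. Listing each simplex with vertices in this order, K has dimension 3 with simplices:

  0-simplices (10): [1], [2], [3], [4], [5], [6], [7], [8], [9], [10]
  1-simplices (22): [1,4], [1,5], [1,6], [1,7], [2,4], [2,5], [2,9], [2,10], [3,6], [3,8], [3,10], [4,5], [4,6], [4,10], [5,6], [5,9], [6,7], [6,8], [7,9], [8,9], [8,10], [9,10]
  2-simplices (12): [1,4,5], [1,4,6], [1,5,6], [1,6,7], [2,4,5], [2,4,10], [2,5,9], [2,9,10], [3,6,8], [3,8,10], [4,5,6], [8,9,10]
  3-simplices (1): [1,4,5,6]

Hence C_0 ≅ Z^10, C_1 ≅ Z^22, C_2 ≅ Z^12, C_3 ≅ Z^1.

Boundary ∂_1: C_1 → C_0 is given by ∂[p,q] = [q] − [p].
This gives a 10×22 integer matrix of rank 9; reducing to Smith normal form yields diagonal entries (1,1,1,1,1,1,1,1,1).

The boundary map ∂_2: C_2 → C_1 acts by ∂[p,q,r] = [q,r] − [p,r] + [p,q]. For instance
  ∂[4,5,6] = [5,6] − [4,6] + [4,5],
  ∂[2,9,10] = [9,10] − [2,10] + [2,9].
The 22×12 boundary matrix has rank 11 and Smith normal form diag(1,1,1,1,1,1,1,1,1,1,1).

Boundary ∂_3: C_3 → C_2 sends each 3-simplex σ to the alternating sum Σ_i (−1)^i (σ with its i-th vertex removed). For instance
  ∂[1,4,5,6] = [4,5,6] − [1,5,6] + [1,4,6] − [1,4,5].
This gives a 12×1 integer matrix of rank 1; reducing to Smith normal form yields diagonal entries (1).

Now H_k = ker ∂_k / im ∂_{k+1}, so:

  H_0: rank C_0 − rank ∂_1 = 10 − 9 = 1, and the invariant factors of ∂_1 are all 1, so H_0 = Z.
  H_1: rank ker ∂_1 − rank ∂_2 = (22 − 9) − 11 = 2, and the invariant factors of ∂_2 are all 1, so H_1 = Z^2.
  H_2: rank ker ∂_2 − rank ∂_3 = (12 − 11) − 1 = 0, and the invariant factors of ∂_3 are all 1, so H_2 = 0.
  H_3: rank ker ∂_3 − rank ∂_4 = (1 − 1) − 0 = 0, and there is no ∂_4, so H_3 = 0.

H_0 = Z,  H_1 = Z^2,  H_2 = 0,  H_3 = 0.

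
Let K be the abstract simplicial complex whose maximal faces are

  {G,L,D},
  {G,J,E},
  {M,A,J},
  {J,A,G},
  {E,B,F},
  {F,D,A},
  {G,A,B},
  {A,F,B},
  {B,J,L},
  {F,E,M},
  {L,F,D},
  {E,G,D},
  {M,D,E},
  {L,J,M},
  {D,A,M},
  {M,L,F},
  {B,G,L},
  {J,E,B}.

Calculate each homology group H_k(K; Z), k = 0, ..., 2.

H_0 = Z,  H_1 = Z × Z/2,  H_2 = 0.

Take the total order A < B < D < E < F < G < J < L < M on the vertex set. Then K (dimension 2) consists of the simplices:

  0-simplices (9): A, B, D, E, F, G, J, L, M
  1-simplices (27): AB, AD, AF, AG, AJ, AM, BE, BF, BG, BJ, BL, DE, DF, DG, DL, DM, EF, EG, EJ, EM, FL, FM, GJ, GL, JL, JM, LM
  2-simplices (18): ABF, ABG, ADF, ADM, AGJ, AJM, BEF, BEJ, BGL, BJL, DEG, DEM, DFL, DGL, EFM, EGJ, FLM, JLM

Hence C_0 ≅ Z^9, C_1 ≅ Z^27, C_2 ≅ Z^18.

Boundary ∂_1: C_1 → C_0 sends each edge [p,q] (with p < q) to q − p. For instance
  ∂BG = G − B.
The 9×27 boundary matrix has rank 8 and Smith normal form diag(1,1,1,1,1,1,1,1).

Boundary ∂_2: C_2 → C_1 acts by ∂[p,q,r] = [q,r] − [p,r] + [p,q]. For instance
  ∂AJM = JM − AM + AJ,
  ∂DFL = FL − DL + DF.
The 27×18 boundary matrix has rank 18 and Smith normal form diag(1,1,1,1,1,1,1,1,1,1,1,1,1,1,1,1,1,2).

Reading off H_k = ker ∂_k / im ∂_{k+1}:

  H_0: rank C_0 − rank ∂_1 = 9 − 8 = 1, and the invariant factors of ∂_1 are all 1, so H_0 = Z.
  H_1: rank ker ∂_1 − rank ∂_2 = (27 − 8) − 18 = 1, and ∂_2 has invariant factor 2 > 1, so H_1 = Z × Z/2.
  H_2: rank ker ∂_2 − rank ∂_3 = (18 − 18) − 0 = 0, and there is no ∂_3, so H_2 = 0.

(K is a triangulation of the Klein bottle.)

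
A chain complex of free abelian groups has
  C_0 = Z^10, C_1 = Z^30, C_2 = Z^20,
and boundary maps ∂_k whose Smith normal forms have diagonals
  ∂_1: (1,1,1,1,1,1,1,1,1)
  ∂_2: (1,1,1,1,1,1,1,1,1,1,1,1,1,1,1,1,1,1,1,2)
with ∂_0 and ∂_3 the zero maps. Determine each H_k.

H_0: b_0 = 10 − 0 − 9 = 1; torsion from ∂_1 factors > 1: none. So H_0 ≅ Z.
H_1: b_1 = 30 − 9 − 20 = 1; torsion from ∂_2 factors > 1: [2]. So H_1 ≅ Z ⊕ Z_2.
H_2: b_2 = 20 − 20 − 0 = 0; torsion from ∂_3 factors > 1: none. So H_2 ≅ 0.

H_0 ≅ Z,  H_1 ≅ Z ⊕ Z_2,  H_2 = 0.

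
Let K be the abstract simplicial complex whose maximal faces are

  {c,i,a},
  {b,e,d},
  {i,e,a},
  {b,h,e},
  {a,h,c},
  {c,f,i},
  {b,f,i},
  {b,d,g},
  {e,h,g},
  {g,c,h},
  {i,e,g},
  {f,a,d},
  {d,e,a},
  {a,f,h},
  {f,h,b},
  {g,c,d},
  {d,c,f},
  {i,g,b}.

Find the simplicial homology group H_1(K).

H_1 ≅ Z ⊕ Z/2Z.

Order the vertices as a < b < c < d < e < f < g < h < i. Listing each simplex with vertices in this order, K has dimension 2 with simplices:

  0-simplices (9): a, b, c, d, e, f, g, h, i
  1-simplices (27): ac, ad, ae, af, ah, ai, bd, be, bf, bg, bh, bi, cd, cf, cg, ch, ci, de, df, dg, eg, eh, ei, fh, fi, gh, gi
  2-simplices (18): ach, aci, ade, adf, aei, afh, bde, bdg, beh, bfh, bfi, bgi, cdf, cdg, cfi, cgh, egh, egi

Hence C_0 ≅ Z^9, C_1 ≅ Z^27, C_2 ≅ Z^18.

The boundary map ∂_1: C_1 → C_0 is given by ∂[p,q] = [q] − [p]. For instance
  ∂fi = i − f.
The resulting 9×27 matrix has rank 8, and its Smith normal form has invariant factors (1,1,1,1,1,1,1,1).

∂_2: C_2 → C_1 maps a triangle to the signed sum of its edges. For instance
  ∂cfi = fi − ci + cf,
  ∂bfi = fi − bi + bf.
The resulting 27×18 matrix has rank 18, and its Smith normal form has invariant factors (1,1,1,1,1,1,1,1,1,1,1,1,1,1,1,1,1,2).

Now H_k = ker ∂_k / im ∂_{k+1}, so:

  H_1: rank ker ∂_1 − rank ∂_2 = (27 − 8) − 18 = 1, and ∂_2 has invariant factor 2 > 1, so H_1 ≅ Z ⊕ Z/2Z.

(K is a triangulation of the Klein bottle.)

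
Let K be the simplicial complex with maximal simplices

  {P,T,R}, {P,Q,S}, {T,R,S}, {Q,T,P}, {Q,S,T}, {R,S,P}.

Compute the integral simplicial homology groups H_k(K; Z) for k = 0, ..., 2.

Order the vertices as P < Q < R < S < T. Listing each simplex with vertices in this order, K has dimension 2 with simplices:

  0-simplices (5): P, Q, R, S, T
  1-simplices (9): PQ, PR, PS, PT, QS, QT, RS, RT, ST
  2-simplices (6): PQS, PQT, PRS, PRT, QST, RST

so the chain groups are C_0 ≅ Z^5, C_1 ≅ Z^9, C_2 ≅ Z^6.

∂_1: C_1 → C_0 maps an edge to its endpoints' difference, ∂[p,q] = q − p. For instance
  ∂PS = S − P.
The 5×9 boundary matrix has rank 4 and Smith normal form diag(1,1,1,1).

The boundary map ∂_2: C_2 → C_1 maps a triangle to the signed sum of its edges. For instance
  ∂PQT = QT − PT + PQ,
  ∂RST = ST − RT + RS.
The resulting 9×6 matrix has rank 5, and its Smith normal form has invariant factors (1,1,1,1,1).

Now H_k = ker ∂_k / im ∂_{k+1}, so:

  H_0: rank C_0 − rank ∂_1 = 5 − 4 = 1, and the invariant factors of ∂_1 are all 1, so H_0 = Z.
  H_1: rank ker ∂_1 − rank ∂_2 = (9 − 4) − 5 = 0, and the invariant factors of ∂_2 are all 1, so H_1 = 0.
  H_2: rank ker ∂_2 − rank ∂_3 = (6 − 5) − 0 = 1, and there is no ∂_3, so H_2 = Z.

As a check, the Euler characteristic is 5 − 9 + 6 = 2, which agrees with 1 − 0 + 1 = 2.
(K is a triangulation of the 2-sphere S^2.)

H_0 = Z,  H_1 = 0,  H_2 = Z.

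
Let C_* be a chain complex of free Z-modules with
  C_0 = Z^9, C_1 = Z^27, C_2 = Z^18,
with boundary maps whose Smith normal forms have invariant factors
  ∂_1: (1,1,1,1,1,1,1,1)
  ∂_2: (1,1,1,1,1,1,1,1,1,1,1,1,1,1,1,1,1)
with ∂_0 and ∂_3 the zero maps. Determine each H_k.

H_0: b_0 = 9 − 0 − 8 = 1; torsion from ∂_1 factors > 1: none. So H_0 ≅ Z.
H_1: b_1 = 27 − 8 − 17 = 2; torsion from ∂_2 factors > 1: none. So H_1 ≅ Z^2.
H_2: b_2 = 18 − 17 − 0 = 1; torsion from ∂_3 factors > 1: none. So H_2 ≅ Z.

H_0 ≅ Z,  H_1 ≅ Z^2,  H_2 ≅ Z.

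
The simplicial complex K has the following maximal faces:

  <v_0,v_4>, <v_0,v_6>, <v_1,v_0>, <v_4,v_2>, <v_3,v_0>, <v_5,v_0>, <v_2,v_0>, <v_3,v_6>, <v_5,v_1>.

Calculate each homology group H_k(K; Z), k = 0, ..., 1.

We work with the vertex ordering v_0 < v_1 < v_2 < v_3 < v_4 < v_5 < v_6. The simplices of K, each written with vertices in increasing order, are:

  0-simplices (7): [v_0], [v_1], [v_2], [v_3], [v_4], [v_5], [v_6]
  1-simplices (9): [v_0,v_1], [v_0,v_2], [v_0,v_3], [v_0,v_4], [v_0,v_5], [v_0,v_6], [v_1,v_5], [v_2,v_4], [v_3,v_6]

Hence C_0 ≅ Z^7, C_1 ≅ Z^9.

The boundary map ∂_1: C_1 → C_0 is given by ∂[p,q] = [q] − [p]. For instance
  ∂[v_3,v_6] = [v_6] − [v_3].
The resulting 7×9 matrix has rank 6, and its Smith normal form has invariant factors (1,1,1,1,1,1).

From H_k ≅ ker(∂_k) / im(∂_{k+1}) we obtain:

  H_0: rank C_0 − rank ∂_1 = 7 − 6 = 1, and the invariant factors of ∂_1 are all 1, so H_0 = Z.
  H_1: rank ker ∂_1 − rank ∂_2 = (9 − 6) − 0 = 3, and there is no ∂_2, so H_1 = Z^3.

H_0 ≅ Z,  H_1 ≅ Z^3.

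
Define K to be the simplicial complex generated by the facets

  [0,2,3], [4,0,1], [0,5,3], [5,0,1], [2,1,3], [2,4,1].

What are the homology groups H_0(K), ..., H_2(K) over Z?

H_0 ≅ Z,  H_1 ≅ Z,  H_2 = 0.

We work with the vertex ordering 0 < 1 < 2 < 3 < 4 < 5. The simplices of K, each written with vertices in increasing order, are:

  0-simplices (6): [0], [1], [2], [3], [4], [5]
  1-simplices (12): [0,1], [0,2], [0,3], [0,4], [0,5], [1,2], [1,3], [1,4], [1,5], [2,3], [2,4], [3,5]
  2-simplices (6): [0,1,4], [0,1,5], [0,2,3], [0,3,5], [1,2,3], [1,2,4]

so the chain groups are C_0 ≅ Z^6, C_1 ≅ Z^12, C_2 ≅ Z^6.

Boundary ∂_1: C_1 → C_0 maps an edge to its endpoints' difference, ∂[p,q] = q − p. For instance
  ∂[0,3] = [3] − [0].
As a 6×12 matrix over Z this has rank 5, with invariant factors (1,1,1,1,1).

Boundary ∂_2: C_2 → C_1 maps a triangle to the signed sum of its edges. For instance
  ∂[0,3,5] = [3,5] − [0,5] + [0,3],
  ∂[0,1,4] = [1,4] − [0,4] + [0,1].
The resulting 12×6 matrix has rank 6, and its Smith normal form has invariant factors (1,1,1,1,1,1).

Reading off H_k = ker ∂_k / im ∂_{k+1}:

  H_0: rank C_0 − rank ∂_1 = 6 − 5 = 1, and the invariant factors of ∂_1 are all 1, so H_0 ≅ Z.
  H_1: rank ker ∂_1 − rank ∂_2 = (12 − 5) − 6 = 1, and the invariant factors of ∂_2 are all 1, so H_1 ≅ Z.
  H_2: rank ker ∂_2 − rank ∂_3 = (6 − 6) − 0 = 0, and there is no ∂_3, so H_2 ≅ 0.

As a check, the Euler characteristic is 6 − 12 + 6 = 0, which agrees with 1 − 1 + 0 = 0.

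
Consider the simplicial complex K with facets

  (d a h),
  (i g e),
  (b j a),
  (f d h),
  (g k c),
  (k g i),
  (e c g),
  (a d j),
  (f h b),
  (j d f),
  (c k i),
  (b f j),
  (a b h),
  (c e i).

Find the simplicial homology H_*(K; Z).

H_0 = Z^2,  H_1 = 0,  H_2 = Z^2.

Take the total order a < b < c < d < e < f < g < h < i < j < k on the vertex set. Then K (dimension 2) consists of the simplices:

  0-simplices (11): a, b, c, d, e, f, g, h, i, j, k
  1-simplices (21): ab, ad, ah, aj, bf, bh, bj, ce, cg, ci, ck, df, dh, dj, eg, ei, fh, fj, gi, gk, ik
  2-simplices (14): abh, abj, adh, adj, bfh, bfj, ceg, cei, cgk, cik, dfh, dfj, egi, gik

so the chain groups are C_0 ≅ Z^11, C_1 ≅ Z^21, C_2 ≅ Z^14.

The boundary map ∂_1: C_1 → C_0 is given by ∂[p,q] = [q] − [p]. For instance
  ∂eg = g − e.
The 11×21 boundary matrix has rank 9 and Smith normal form diag(1,1,1,1,1,1,1,1,1).

The boundary map ∂_2: C_2 → C_1 acts by ∂[p,q,r] = [q,r] − [p,r] + [p,q]. For instance
  ∂egi = gi − ei + eg,
  ∂abj = bj − aj + ab.
As a 21×14 matrix over Z this has rank 12, with invariant factors (1,1,1,1,1,1,1,1,1,1,1,1).

Computing H_k = (kernel of ∂_k) / (image of ∂_{k+1}):

  H_0: rank C_0 − rank ∂_1 = 11 − 9 = 2, and the invariant factors of ∂_1 are all 1, so H_0 = Z^2.
  H_1: rank ker ∂_1 − rank ∂_2 = (21 − 9) − 12 = 0, and the invariant factors of ∂_2 are all 1, so H_1 = 0.
  H_2: rank ker ∂_2 − rank ∂_3 = (14 − 12) − 0 = 2, and there is no ∂_3, so H_2 = Z^2.

(K is a triangulation of the disjoint union of the 2-sphere S^2 and the 2-sphere S^2.)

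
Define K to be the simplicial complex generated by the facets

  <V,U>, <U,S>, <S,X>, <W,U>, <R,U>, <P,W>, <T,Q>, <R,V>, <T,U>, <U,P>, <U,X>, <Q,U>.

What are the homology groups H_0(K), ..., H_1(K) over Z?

H_0 ≅ Z,  H_1 ≅ Z^4.

Order the vertices as P < Q < R < S < T < U < V < W < X. Listing each simplex with vertices in this order, K has dimension 1 with simplices:

  0-simplices (9): P, Q, R, S, T, U, V, W, X
  1-simplices (12): PU, PW, QT, QU, RU, RV, SU, SX, TU, UV, UW, UX

Hence C_0 ≅ Z^9, C_1 ≅ Z^12.

The boundary map ∂_1: C_1 → C_0 sends each edge [p,q] (with p < q) to q − p. For instance
  ∂SU = U − S.
As a 9×12 matrix over Z this has rank 8, with invariant factors (1,1,1,1,1,1,1,1).

Computing H_k = (kernel of ∂_k) / (image of ∂_{k+1}):

  H_0: rank C_0 − rank ∂_1 = 9 − 8 = 1, and the invariant factors of ∂_1 are all 1, so H_0 ≅ Z.
  H_1: rank ker ∂_1 − rank ∂_2 = (12 − 8) − 0 = 4, and there is no ∂_2, so H_1 ≅ Z^4.

As a check, the Euler characteristic is 9 − 12 = -3, which agrees with 1 − 4 = -3.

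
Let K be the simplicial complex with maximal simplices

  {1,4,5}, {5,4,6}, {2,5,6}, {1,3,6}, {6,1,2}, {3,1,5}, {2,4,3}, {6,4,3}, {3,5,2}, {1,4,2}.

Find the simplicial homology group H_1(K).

H_1 ≅ Z/2.

Take the total order 1 < 2 < 3 < 4 < 5 < 6 on the vertex set. Then K (dimension 2) consists of the simplices:

  0-simplices (6): [1], [2], [3], [4], [5], [6]
  1-simplices (15): [1,2], [1,3], [1,4], [1,5], [1,6], [2,3], [2,4], [2,5], [2,6], [3,4], [3,5], [3,6], [4,5], [4,6], [5,6]
  2-simplices (10): [1,2,4], [1,2,6], [1,3,5], [1,3,6], [1,4,5], [2,3,4], [2,3,5], [2,5,6], [3,4,6], [4,5,6]

Hence C_0 ≅ Z^6, C_1 ≅ Z^15, C_2 ≅ Z^10.

∂_1: C_1 → C_0 is given by ∂[p,q] = [q] − [p]. For instance
  ∂[2,3] = [3] − [2].
The resulting 6×15 matrix has rank 5, and its Smith normal form has invariant factors (1,1,1,1,1).

The boundary map ∂_2: C_2 → C_1 acts by ∂[p,q,r] = [q,r] − [p,r] + [p,q]. For instance
  ∂[1,3,6] = [3,6] − [1,6] + [1,3],
  ∂[3,4,6] = [4,6] − [3,6] + [3,4].
The resulting 15×10 matrix has rank 10, and its Smith normal form has invariant factors (1,1,1,1,1,1,1,1,1,2).

From H_k ≅ ker(∂_k) / im(∂_{k+1}) we obtain:

  H_1: rank ker ∂_1 − rank ∂_2 = (15 − 5) − 10 = 0, and ∂_2 has invariant factor 2 > 1, so H_1 = Z/2.

(K is a triangulation of the real projective plane RP^2.)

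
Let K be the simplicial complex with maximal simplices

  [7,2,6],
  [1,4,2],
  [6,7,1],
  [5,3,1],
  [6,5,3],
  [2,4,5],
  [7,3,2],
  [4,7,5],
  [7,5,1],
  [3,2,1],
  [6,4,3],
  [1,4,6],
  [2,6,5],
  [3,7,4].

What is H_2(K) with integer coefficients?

We work with the vertex ordering 1 < 2 < 3 < 4 < 5 < 6 < 7. The simplices of K, each written with vertices in increasing order, are:

  0-simplices (7): [1], [2], [3], [4], [5], [6], [7]
  1-simplices (21): [1,2], [1,3], [1,4], [1,5], [1,6], [1,7], [2,3], [2,4], [2,5], [2,6], [2,7], [3,4], [3,5], [3,6], [3,7], [4,5], [4,6], [4,7], [5,6], [5,7], [6,7]
  2-simplices (14): [1,2,3], [1,2,4], [1,3,5], [1,4,6], [1,5,7], [1,6,7], [2,3,7], [2,4,5], [2,5,6], [2,6,7], [3,4,6], [3,4,7], [3,5,6], [4,5,7]

so the chain groups are C_0 ≅ Z^7, C_1 ≅ Z^21, C_2 ≅ Z^14.

Boundary ∂_1: C_1 → C_0 maps an edge to its endpoints' difference, ∂[p,q] = q − p. For instance
  ∂[5,7] = [7] − [5].
As a 7×21 matrix over Z this has rank 6, with invariant factors (1,1,1,1,1,1).

The boundary map ∂_2: C_2 → C_1 sends each 2-simplex [p,q,r] to [q,r] − [p,r] + [p,q]. For instance
  ∂[2,6,7] = [6,7] − [2,7] + [2,6],
  ∂[1,2,3] = [2,3] − [1,3] + [1,2].
The resulting 21×14 matrix has rank 13, and its Smith normal form has invariant factors (1,1,1,1,1,1,1,1,1,1,1,1,1).

Reading off H_k = ker ∂_k / im ∂_{k+1}:

  H_2: rank ker ∂_2 − rank ∂_3 = (14 − 13) − 0 = 1, and there is no ∂_3, so H_2 ≅ Z.

H_2 = Z.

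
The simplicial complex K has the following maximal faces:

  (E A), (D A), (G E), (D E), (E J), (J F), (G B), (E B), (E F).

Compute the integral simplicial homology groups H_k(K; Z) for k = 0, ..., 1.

H_0 ≅ Z,  H_1 ≅ Z^3.

We work with the vertex ordering A < B < D < E < F < G < J. The simplices of K, each written with vertices in increasing order, are:

  0-simplices (7): A, B, D, E, F, G, J
  1-simplices (9): AD, AE, BE, BG, DE, EF, EG, EJ, FJ

so the chain groups are C_0 ≅ Z^7, C_1 ≅ Z^9.

The boundary map ∂_1: C_1 → C_0 maps an edge to its endpoints' difference, ∂[p,q] = q − p. For instance
  ∂DE = E − D.
The resulting 7×9 matrix has rank 6, and its Smith normal form has invariant factors (1,1,1,1,1,1).

Computing H_k = (kernel of ∂_k) / (image of ∂_{k+1}):

  H_0: rank C_0 − rank ∂_1 = 7 − 6 = 1, and the invariant factors of ∂_1 are all 1, so H_0 = Z.
  H_1: rank ker ∂_1 − rank ∂_2 = (9 − 6) − 0 = 3, and there is no ∂_2, so H_1 = Z^3.

As a check, the Euler characteristic is 7 − 9 = -2, which agrees with 1 − 3 = -2.
(K is a triangulation of a wedge of 3 circles.)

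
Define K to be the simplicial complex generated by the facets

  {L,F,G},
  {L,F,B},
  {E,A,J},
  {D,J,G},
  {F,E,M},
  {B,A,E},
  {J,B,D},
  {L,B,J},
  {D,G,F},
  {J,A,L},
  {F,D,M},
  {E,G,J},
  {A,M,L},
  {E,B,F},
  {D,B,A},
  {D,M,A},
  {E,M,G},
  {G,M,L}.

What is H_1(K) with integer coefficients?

We work with the vertex ordering A < B < D < E < F < G < J < L < M. The simplices of K, each written with vertices in increasing order, are:

  0-simplices (9): A, B, D, E, F, G, J, L, M
  1-simplices (27): AB, AD, AE, AJ, AL, AM, BD, BE, BF, BJ, BL, DF, DG, DJ, DM, EF, EG, EJ, EM, FG, FL, FM, GJ, GL, GM, JL, LM
  2-simplices (18): ABD, ABE, ADM, AEJ, AJL, ALM, BDJ, BEF, BFL, BJL, DFG, DFM, DGJ, EFM, EGJ, EGM, FGL, GLM

giving chain groups C_0 ≅ Z^9, C_1 ≅ Z^27, C_2 ≅ Z^18.

The boundary map ∂_1: C_1 → C_0 is given by ∂[p,q] = [q] − [p]. For instance
  ∂FL = L − F.
The 9×27 boundary matrix has rank 8 and Smith normal form diag(1,1,1,1,1,1,1,1).

The boundary map ∂_2: C_2 → C_1 sends each 2-simplex [p,q,r] to [q,r] − [p,r] + [p,q]. For instance
  ∂DGJ = GJ − DJ + DG,
  ∂BDJ = DJ − BJ + BD.
As a 27×18 matrix over Z this has rank 18, with invariant factors (1,1,1,1,1,1,1,1,1,1,1,1,1,1,1,1,1,2).

Computing H_k = (kernel of ∂_k) / (image of ∂_{k+1}):

  H_1: rank ker ∂_1 − rank ∂_2 = (27 − 8) − 18 = 1, and ∂_2 has invariant factor 2 > 1, so H_1 = Z ⊕ Z_2.

H_1 = Z ⊕ Z_2.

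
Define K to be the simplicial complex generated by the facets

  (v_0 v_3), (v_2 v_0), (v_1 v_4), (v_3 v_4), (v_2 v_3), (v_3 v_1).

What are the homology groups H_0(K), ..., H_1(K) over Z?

Fix the vertex order v_0 < v_1 < v_2 < v_3 < v_4 and write every simplex with vertices in increasing order. Then dim K = 1 and the simplices of K are:

  0-simplices (5): [v_0], [v_1], [v_2], [v_3], [v_4]
  1-simplices (6): [v_0,v_2], [v_0,v_3], [v_1,v_3], [v_1,v_4], [v_2,v_3], [v_3,v_4]

giving chain groups C_0 ≅ Z^5, C_1 ≅ Z^6.

Boundary ∂_1: C_1 → C_0 maps an edge to its endpoints' difference, ∂[p,q] = q − p. For instance
  ∂[v_0,v_2] = [v_2] − [v_0].
As a 5×6 matrix over Z this has rank 4, with invariant factors (1,1,1,1).

Computing H_k = (kernel of ∂_k) / (image of ∂_{k+1}):

  H_0: rank C_0 − rank ∂_1 = 5 − 4 = 1, and the invariant factors of ∂_1 are all 1, so H_0 = Z.
  H_1: rank ker ∂_1 − rank ∂_2 = (6 − 4) − 0 = 2, and there is no ∂_2, so H_1 = Z^2.

H_0 = Z,  H_1 = Z^2.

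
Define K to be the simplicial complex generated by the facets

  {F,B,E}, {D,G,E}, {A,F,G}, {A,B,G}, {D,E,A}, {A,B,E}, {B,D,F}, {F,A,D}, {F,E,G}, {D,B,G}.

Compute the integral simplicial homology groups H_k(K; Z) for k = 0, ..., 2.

Take the total order A < B < D < E < F < G on the vertex set. Then K (dimension 2) consists of the simplices:

  0-simplices (6): A, B, D, E, F, G
  1-simplices (15): AB, AD, AE, AF, AG, BD, BE, BF, BG, DE, DF, DG, EF, EG, FG
  2-simplices (10): ABE, ABG, ADE, ADF, AFG, BDF, BDG, BEF, DEG, EFG

so the chain groups are C_0 ≅ Z^6, C_1 ≅ Z^15, C_2 ≅ Z^10.

Boundary ∂_1: C_1 → C_0 sends each edge [p,q] (with p < q) to q − p. For instance
  ∂EF = F − E.
This gives a 6×15 integer matrix of rank 5; reducing to Smith normal form yields diagonal entries (1,1,1,1,1).

∂_2: C_2 → C_1 maps a triangle to the signed sum of its edges. For instance
  ∂EFG = FG − EG + EF,
  ∂BEF = EF − BF + BE.
The 15×10 boundary matrix has rank 10 and Smith normal form diag(1,1,1,1,1,1,1,1,1,2).

Reading off H_k = ker ∂_k / im ∂_{k+1}:

  H_0: rank C_0 − rank ∂_1 = 6 − 5 = 1, and the invariant factors of ∂_1 are all 1, so H_0 = Z.
  H_1: rank ker ∂_1 − rank ∂_2 = (15 − 5) − 10 = 0, and ∂_2 has invariant factor 2 > 1, so H_1 = Z/2Z.
  H_2: rank ker ∂_2 − rank ∂_3 = (10 − 10) − 0 = 0, and there is no ∂_3, so H_2 = 0.

H_0 = Z,  H_1 = Z/2Z,  H_2 = 0.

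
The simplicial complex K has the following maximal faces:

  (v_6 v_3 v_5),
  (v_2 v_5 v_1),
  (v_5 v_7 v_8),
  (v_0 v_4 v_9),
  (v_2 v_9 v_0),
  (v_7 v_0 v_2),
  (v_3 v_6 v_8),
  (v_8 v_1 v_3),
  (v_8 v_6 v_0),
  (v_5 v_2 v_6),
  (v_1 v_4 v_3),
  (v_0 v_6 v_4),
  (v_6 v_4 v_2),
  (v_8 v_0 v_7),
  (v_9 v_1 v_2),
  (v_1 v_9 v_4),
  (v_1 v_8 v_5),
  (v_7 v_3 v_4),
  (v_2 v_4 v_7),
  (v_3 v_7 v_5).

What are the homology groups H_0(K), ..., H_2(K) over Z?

Fix the vertex order v_0 < v_1 < v_2 < v_3 < v_4 < v_5 < v_6 < v_7 < v_8 < v_9 and write every simplex with vertices in increasing order. Then dim K = 2 and the simplices of K are:

  0-simplices (10): [v_0], [v_1], [v_2], [v_3], [v_4], [v_5], [v_6], [v_7], [v_8], [v_9]
  1-simplices (30): (30 of them)
  2-simplices (20): (20 of them)

so the chain groups are C_0 ≅ Z^10, C_1 ≅ Z^30, C_2 ≅ Z^20.

∂_1: C_1 → C_0 is given by ∂[p,q] = [q] − [p]. For instance
  ∂[v_1,v_2] = [v_2] − [v_1].
This gives a 10×30 integer matrix of rank 9; reducing to Smith normal form yields diagonal entries (1,1,1,1,1,1,1,1,1).

Boundary ∂_2: C_2 → C_1 maps a triangle to the signed sum of its edges. For instance
  ∂[v_1,v_2,v_5] = [v_2,v_5] − [v_1,v_5] + [v_1,v_2],
  ∂[v_1,v_5,v_8] = [v_5,v_8] − [v_1,v_8] + [v_1,v_5].
As a 30×20 matrix over Z this has rank 20, with invariant factors (1,1,1,1,1,1,1,1,1,1,1,1,1,1,1,1,1,1,1,2).

From H_k ≅ ker(∂_k) / im(∂_{k+1}) we obtain:

  H_0: rank C_0 − rank ∂_1 = 10 − 9 = 1, and the invariant factors of ∂_1 are all 1, so H_0 ≅ Z.
  H_1: rank ker ∂_1 − rank ∂_2 = (30 − 9) − 20 = 1, and ∂_2 has invariant factor 2 > 1, so H_1 ≅ Z ⊕ Z/2Z.
  H_2: rank ker ∂_2 − rank ∂_3 = (20 − 20) − 0 = 0, and there is no ∂_3, so H_2 ≅ 0.

As a check, the Euler characteristic is 10 − 30 + 20 = 0, which agrees with 1 − 1 + 0 = 0.
(K is a triangulation of the Klein bottle.)

H_0 = Z,  H_1 = Z ⊕ Z/2Z,  H_2 = 0.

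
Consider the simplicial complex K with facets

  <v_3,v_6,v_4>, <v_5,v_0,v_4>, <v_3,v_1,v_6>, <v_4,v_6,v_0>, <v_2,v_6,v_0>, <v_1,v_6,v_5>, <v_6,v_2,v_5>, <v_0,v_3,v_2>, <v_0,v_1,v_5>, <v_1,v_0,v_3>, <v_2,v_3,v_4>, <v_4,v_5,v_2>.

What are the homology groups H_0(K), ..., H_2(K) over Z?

Order the vertices as v_0 < v_1 < v_2 < v_3 < v_4 < v_5 < v_6. Listing each simplex with vertices in this order, K has dimension 2 with simplices:

  0-simplices (7): [v_0], [v_1], [v_2], [v_3], [v_4], [v_5], [v_6]
  1-simplices (18): (18 of them)
  2-simplices (12): (12 of them)

so the chain groups are C_0 ≅ Z^7, C_1 ≅ Z^18, C_2 ≅ Z^12.

∂_1: C_1 → C_0 is given by ∂[p,q] = [q] − [p].
The 7×18 boundary matrix has rank 6 and Smith normal form diag(1,1,1,1,1,1).

Boundary ∂_2: C_2 → C_1 acts by ∂[p,q,r] = [q,r] − [p,r] + [p,q]. For instance
  ∂[v_2,v_5,v_6] = [v_5,v_6] − [v_2,v_6] + [v_2,v_5],
  ∂[v_0,v_2,v_6] = [v_2,v_6] − [v_0,v_6] + [v_0,v_2].
As a 18×12 matrix over Z this has rank 12, with invariant factors (1,1,1,1,1,1,1,1,1,1,1,2).

Reading off H_k = ker ∂_k / im ∂_{k+1}:

  H_0: rank C_0 − rank ∂_1 = 7 − 6 = 1, and the invariant factors of ∂_1 are all 1, so H_0 ≅ Z.
  H_1: rank ker ∂_1 − rank ∂_2 = (18 − 6) − 12 = 0, and ∂_2 has invariant factor 2 > 1, so H_1 ≅ Z/2Z.
  H_2: rank ker ∂_2 − rank ∂_3 = (12 − 12) − 0 = 0, and there is no ∂_3, so H_2 ≅ 0.

H_0 ≅ Z,  H_1 ≅ Z/2Z,  H_2 = 0.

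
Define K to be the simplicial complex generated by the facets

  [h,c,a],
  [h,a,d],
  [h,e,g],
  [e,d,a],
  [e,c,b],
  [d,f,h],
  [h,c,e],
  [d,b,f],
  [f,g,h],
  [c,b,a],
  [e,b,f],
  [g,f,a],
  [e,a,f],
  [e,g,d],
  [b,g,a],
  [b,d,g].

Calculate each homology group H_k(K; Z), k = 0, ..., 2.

Take the total order a < b < c < d < e < f < g < h on the vertex set. Then K (dimension 2) consists of the simplices:

  0-simplices (8): a, b, c, d, e, f, g, h
  1-simplices (24): ab, ac, ad, ae, af, ag, ah, bc, bd, be, bf, bg, ce, ch, de, df, dg, dh, ef, eg, eh, fg, fh, gh
  2-simplices (16): abc, abg, ach, ade, adh, aef, afg, bce, bdf, bdg, bef, ceh, deg, dfh, egh, fgh

Hence C_0 ≅ Z^8, C_1 ≅ Z^24, C_2 ≅ Z^16.

The boundary map ∂_1: C_1 → C_0 is given by ∂[p,q] = [q] − [p].
The 8×24 boundary matrix has rank 7 and Smith normal form diag(1,1,1,1,1,1,1).

The boundary map ∂_2: C_2 → C_1 acts by ∂[p,q,r] = [q,r] − [p,r] + [p,q]. For instance
  ∂bdg = dg − bg + bd,
  ∂egh = gh − eh + eg.
This gives a 24×16 integer matrix of rank 15; reducing to Smith normal form yields diagonal entries (1,1,1,1,1,1,1,1,1,1,1,1,1,1,1).

Now H_k = ker ∂_k / im ∂_{k+1}, so:

  H_0: rank C_0 − rank ∂_1 = 8 − 7 = 1, and the invariant factors of ∂_1 are all 1, so H_0 ≅ Z.
  H_1: rank ker ∂_1 − rank ∂_2 = (24 − 7) − 15 = 2, and the invariant factors of ∂_2 are all 1, so H_1 ≅ Z^2.
  H_2: rank ker ∂_2 − rank ∂_3 = (16 − 15) − 0 = 1, and there is no ∂_3, so H_2 ≅ Z.

H_0 = Z,  H_1 = Z^2,  H_2 = Z.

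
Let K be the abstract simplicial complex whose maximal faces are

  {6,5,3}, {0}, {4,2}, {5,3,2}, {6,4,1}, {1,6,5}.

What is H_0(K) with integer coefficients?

H_0 = Z^2.

We work with the vertex ordering 0 < 1 < 2 < 3 < 4 < 5 < 6. The simplices of K, each written with vertices in increasing order, are:

  0-simplices (7): [0], [1], [2], [3], [4], [5], [6]
  1-simplices (10): [1,4], [1,5], [1,6], [2,3], [2,4], [2,5], [3,5], [3,6], [4,6], [5,6]
  2-simplices (4): [1,4,6], [1,5,6], [2,3,5], [3,5,6]

so the chain groups are C_0 ≅ Z^7, C_1 ≅ Z^10, C_2 ≅ Z^4.

The boundary map ∂_1: C_1 → C_0 maps an edge to its endpoints' difference, ∂[p,q] = q − p.
The resulting 7×10 matrix has rank 5, and its Smith normal form has invariant factors (1,1,1,1,1).

The boundary map ∂_2: C_2 → C_1 sends each 2-simplex [p,q,r] to [q,r] − [p,r] + [p,q]. For instance
  ∂[1,4,6] = [4,6] − [1,6] + [1,4],
  ∂[2,3,5] = [3,5] − [2,5] + [2,3].
This gives a 10×4 integer matrix of rank 4; reducing to Smith normal form yields diagonal entries (1,1,1,1).

Now H_k = ker ∂_k / im ∂_{k+1}, so:

  H_0: rank C_0 − rank ∂_1 = 7 − 5 = 2, and the invariant factors of ∂_1 are all 1, so H_0 ≅ Z^2.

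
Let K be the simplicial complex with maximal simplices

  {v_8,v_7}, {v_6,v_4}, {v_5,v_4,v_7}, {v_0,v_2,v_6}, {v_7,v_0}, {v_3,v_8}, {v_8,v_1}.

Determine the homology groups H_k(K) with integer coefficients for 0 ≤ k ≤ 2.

Take the total order v_0 < v_1 < v_2 < v_3 < v_4 < v_5 < v_6 < v_7 < v_8 on the vertex set. Then K (dimension 2) consists of the simplices:

  0-simplices (9): [v_0], [v_1], [v_2], [v_3], [v_4], [v_5], [v_6], [v_7], [v_8]
  1-simplices (11): [v_0,v_2], [v_0,v_6], [v_0,v_7], [v_1,v_8], [v_2,v_6], [v_3,v_8], [v_4,v_5], [v_4,v_6], [v_4,v_7], [v_5,v_7], [v_7,v_8]
  2-simplices (2): [v_0,v_2,v_6], [v_4,v_5,v_7]

Hence C_0 ≅ Z^9, C_1 ≅ Z^11, C_2 ≅ Z^2.

The boundary map ∂_1: C_1 → C_0 maps an edge to its endpoints' difference, ∂[p,q] = q − p.
This gives a 9×11 integer matrix of rank 8; reducing to Smith normal form yields diagonal entries (1,1,1,1,1,1,1,1).

The boundary map ∂_2: C_2 → C_1 sends each 2-simplex [p,q,r] to [q,r] − [p,r] + [p,q]. For instance
  ∂[v_0,v_2,v_6] = [v_2,v_6] − [v_0,v_6] + [v_0,v_2],
  ∂[v_4,v_5,v_7] = [v_5,v_7] − [v_4,v_7] + [v_4,v_5].
The 11×2 boundary matrix has rank 2 and Smith normal form diag(1,1).

Now H_k = ker ∂_k / im ∂_{k+1}, so:

  H_0: rank C_0 − rank ∂_1 = 9 − 8 = 1, and the invariant factors of ∂_1 are all 1, so H_0 ≅ Z.
  H_1: rank ker ∂_1 − rank ∂_2 = (11 − 8) − 2 = 1, and the invariant factors of ∂_2 are all 1, so H_1 ≅ Z.
  H_2: rank ker ∂_2 − rank ∂_3 = (2 − 2) − 0 = 0, and there is no ∂_3, so H_2 ≅ 0.

As a check, the Euler characteristic is 9 − 11 + 2 = 0, which agrees with 1 − 1 + 0 = 0.

H_0 ≅ Z,  H_1 ≅ Z,  H_2 = 0.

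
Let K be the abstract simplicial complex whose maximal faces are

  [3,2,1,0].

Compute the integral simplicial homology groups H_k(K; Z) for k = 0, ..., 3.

H_0 ≅ Z,  H_1 = 0,  H_2 = 0,  H_3 = 0.

Order the vertices as 0 < 1 < 2 < 3. Listing each simplex with vertices in this order, K has dimension 3 with simplices:

  0-simplices (4): [0], [1], [2], [3]
  1-simplices (6): [0,1], [0,2], [0,3], [1,2], [1,3], [2,3]
  2-simplices (4): [0,1,2], [0,1,3], [0,2,3], [1,2,3]
  3-simplices (1): [0,1,2,3]

Hence C_0 ≅ Z^4, C_1 ≅ Z^6, C_2 ≅ Z^4, C_3 ≅ Z^1.

∂_1: C_1 → C_0 maps an edge to its endpoints' difference, ∂[p,q] = q − p. For instance
  ∂[0,1] = [1] − [0].
As a 4×6 matrix over Z this has rank 3, with invariant factors (1,1,1).

The boundary map ∂_2: C_2 → C_1 acts by ∂[p,q,r] = [q,r] − [p,r] + [p,q]. For instance
  ∂[1,2,3] = [2,3] − [1,3] + [1,2],
  ∂[0,2,3] = [2,3] − [0,3] + [0,2].
The resulting 6×4 matrix has rank 3, and its Smith normal form has invariant factors (1,1,1).

∂_3: C_3 → C_2 sends each 3-simplex σ to the alternating sum Σ_i (−1)^i (σ with its i-th vertex removed). For instance
  ∂[0,1,2,3] = [1,2,3] − [0,2,3] + [0,1,3] − [0,1,2].
This gives a 4×1 integer matrix of rank 1; reducing to Smith normal form yields diagonal entries (1).

From H_k ≅ ker(∂_k) / im(∂_{k+1}) we obtain:

  H_0: rank C_0 − rank ∂_1 = 4 − 3 = 1, and the invariant factors of ∂_1 are all 1, so H_0 = Z.
  H_1: rank ker ∂_1 − rank ∂_2 = (6 − 3) − 3 = 0, and the invariant factors of ∂_2 are all 1, so H_1 = 0.
  H_2: rank ker ∂_2 − rank ∂_3 = (4 − 3) − 1 = 0, and the invariant factors of ∂_3 are all 1, so H_2 = 0.
  H_3: rank ker ∂_3 − rank ∂_4 = (1 − 1) − 0 = 0, and there is no ∂_4, so H_3 = 0.

(K is a triangulation of the 3-simplex.)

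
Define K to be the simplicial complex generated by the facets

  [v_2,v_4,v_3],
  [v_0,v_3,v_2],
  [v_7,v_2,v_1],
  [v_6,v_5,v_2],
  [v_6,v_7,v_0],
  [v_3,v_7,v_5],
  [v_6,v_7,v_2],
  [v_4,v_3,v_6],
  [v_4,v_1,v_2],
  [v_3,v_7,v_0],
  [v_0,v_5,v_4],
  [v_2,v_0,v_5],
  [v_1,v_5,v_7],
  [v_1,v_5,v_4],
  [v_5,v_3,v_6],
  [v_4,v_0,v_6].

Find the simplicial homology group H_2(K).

H_2 = Z.

Fix the vertex order v_0 < v_1 < v_2 < v_3 < v_4 < v_5 < v_6 < v_7 and write every simplex with vertices in increasing order. Then dim K = 2 and the simplices of K are:

  0-simplices (8): [v_0], [v_1], [v_2], [v_3], [v_4], [v_5], [v_6], [v_7]
  1-simplices (24): (24 of them)
  2-simplices (16): (16 of them)

giving chain groups C_0 ≅ Z^8, C_1 ≅ Z^24, C_2 ≅ Z^16.

∂_1: C_1 → C_0 is given by ∂[p,q] = [q] − [p]. For instance
  ∂[v_0,v_4] = [v_4] − [v_0].
The 8×24 boundary matrix has rank 7 and Smith normal form diag(1,1,1,1,1,1,1).

∂_2: C_2 → C_1 maps a triangle to the signed sum of its edges. For instance
  ∂[v_2,v_6,v_7] = [v_6,v_7] − [v_2,v_7] + [v_2,v_6],
  ∂[v_2,v_5,v_6] = [v_5,v_6] − [v_2,v_6] + [v_2,v_5].
This gives a 24×16 integer matrix of rank 15; reducing to Smith normal form yields diagonal entries (1,1,1,1,1,1,1,1,1,1,1,1,1,1,1).

Computing H_k = (kernel of ∂_k) / (image of ∂_{k+1}):

  H_2: rank ker ∂_2 − rank ∂_3 = (16 − 15) − 0 = 1, and there is no ∂_3, so H_2 = Z.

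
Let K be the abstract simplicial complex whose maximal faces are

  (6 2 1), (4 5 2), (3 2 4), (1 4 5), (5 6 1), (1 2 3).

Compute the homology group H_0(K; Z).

Fix the vertex order 1 < 2 < 3 < 4 < 5 < 6 and write every simplex with vertices in increasing order. Then dim K = 2 and the simplices of K are:

  0-simplices (6): [1], [2], [3], [4], [5], [6]
  1-simplices (12): [1,2], [1,3], [1,4], [1,5], [1,6], [2,3], [2,4], [2,5], [2,6], [3,4], [4,5], [5,6]
  2-simplices (6): [1,2,3], [1,2,6], [1,4,5], [1,5,6], [2,3,4], [2,4,5]

so the chain groups are C_0 ≅ Z^6, C_1 ≅ Z^12, C_2 ≅ Z^6.

The boundary map ∂_1: C_1 → C_0 is given by ∂[p,q] = [q] − [p].
This gives a 6×12 integer matrix of rank 5; reducing to Smith normal form yields diagonal entries (1,1,1,1,1).

Boundary ∂_2: C_2 → C_1 sends each 2-simplex [p,q,r] to [q,r] − [p,r] + [p,q]. For instance
  ∂[2,3,4] = [3,4] − [2,4] + [2,3],
  ∂[1,5,6] = [5,6] − [1,6] + [1,5].
The 12×6 boundary matrix has rank 6 and Smith normal form diag(1,1,1,1,1,1).

Now H_k = ker ∂_k / im ∂_{k+1}, so:

  H_0: rank C_0 − rank ∂_1 = 6 − 5 = 1, and the invariant factors of ∂_1 are all 1, so H_0 ≅ Z.

H_0 = Z.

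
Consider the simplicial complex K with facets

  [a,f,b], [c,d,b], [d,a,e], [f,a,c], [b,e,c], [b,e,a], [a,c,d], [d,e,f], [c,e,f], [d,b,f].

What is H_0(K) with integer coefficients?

H_0 ≅ Z.

Order the vertices as a < b < c < d < e < f. Listing each simplex with vertices in this order, K has dimension 2 with simplices:

  0-simplices (6): a, b, c, d, e, f
  1-simplices (15): ab, ac, ad, ae, af, bc, bd, be, bf, cd, ce, cf, de, df, ef
  2-simplices (10): abe, abf, acd, acf, ade, bcd, bce, bdf, cef, def

giving chain groups C_0 ≅ Z^6, C_1 ≅ Z^15, C_2 ≅ Z^10.

The boundary map ∂_1: C_1 → C_0 is given by ∂[p,q] = [q] − [p].
The 6×15 boundary matrix has rank 5 and Smith normal form diag(1,1,1,1,1).

∂_2: C_2 → C_1 acts by ∂[p,q,r] = [q,r] − [p,r] + [p,q]. For instance
  ∂abe = be − ae + ab,
  ∂bdf = df − bf + bd.
As a 15×10 matrix over Z this has rank 10, with invariant factors (1,1,1,1,1,1,1,1,1,2).

Reading off H_k = ker ∂_k / im ∂_{k+1}:

  H_0: rank C_0 − rank ∂_1 = 6 − 5 = 1, and the invariant factors of ∂_1 are all 1, so H_0 ≅ Z.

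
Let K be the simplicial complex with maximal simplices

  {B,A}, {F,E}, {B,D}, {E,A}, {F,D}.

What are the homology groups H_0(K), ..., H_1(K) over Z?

H_0 = Z,  H_1 = Z.

Order the vertices as A < B < D < E < F. Listing each simplex with vertices in this order, K has dimension 1 with simplices:

  0-simplices (5): A, B, D, E, F
  1-simplices (5): AB, AE, BD, DF, EF

giving chain groups C_0 ≅ Z^5, C_1 ≅ Z^5.

Boundary ∂_1: C_1 → C_0 maps an edge to its endpoints' difference, ∂[p,q] = q − p. For instance
  ∂AE = E − A.
As a 5×5 matrix over Z this has rank 4, with invariant factors (1,1,1,1).

Reading off H_k = ker ∂_k / im ∂_{k+1}:

  H_0: rank C_0 − rank ∂_1 = 5 − 4 = 1, and the invariant factors of ∂_1 are all 1, so H_0 ≅ Z.
  H_1: rank ker ∂_1 − rank ∂_2 = (5 − 4) − 0 = 1, and there is no ∂_2, so H_1 ≅ Z.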